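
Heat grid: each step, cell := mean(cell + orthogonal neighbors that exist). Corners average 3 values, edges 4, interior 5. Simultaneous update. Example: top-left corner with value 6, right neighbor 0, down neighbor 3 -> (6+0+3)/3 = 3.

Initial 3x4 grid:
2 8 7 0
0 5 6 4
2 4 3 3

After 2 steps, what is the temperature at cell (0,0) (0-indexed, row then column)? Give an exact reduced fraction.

Step 1: cell (0,0) = 10/3
Step 2: cell (0,0) = 133/36
Full grid after step 2:
  133/36 1121/240 233/48 73/18
  731/240 417/100 221/50 61/16
  31/12 141/40 95/24 127/36

Answer: 133/36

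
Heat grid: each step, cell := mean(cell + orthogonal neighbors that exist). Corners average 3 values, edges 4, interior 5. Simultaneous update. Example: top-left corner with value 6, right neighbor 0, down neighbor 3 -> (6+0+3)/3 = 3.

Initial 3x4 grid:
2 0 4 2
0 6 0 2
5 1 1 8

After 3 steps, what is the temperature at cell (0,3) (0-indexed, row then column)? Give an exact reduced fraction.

Answer: 2813/1080

Derivation:
Step 1: cell (0,3) = 8/3
Step 2: cell (0,3) = 43/18
Step 3: cell (0,3) = 2813/1080
Full grid after step 3:
  4159/2160 409/180 1561/720 2813/1080
  6961/2880 1279/600 3199/1200 1913/720
  139/60 433/160 3797/1440 6511/2160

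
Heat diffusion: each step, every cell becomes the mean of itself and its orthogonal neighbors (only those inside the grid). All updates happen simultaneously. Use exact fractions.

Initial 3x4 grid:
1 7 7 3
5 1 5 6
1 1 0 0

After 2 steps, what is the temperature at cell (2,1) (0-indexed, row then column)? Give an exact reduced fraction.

Answer: 503/240

Derivation:
Step 1: cell (2,1) = 3/4
Step 2: cell (2,1) = 503/240
Full grid after step 2:
  31/9 529/120 559/120 43/9
  187/60 287/100 181/50 439/120
  61/36 503/240 161/80 7/3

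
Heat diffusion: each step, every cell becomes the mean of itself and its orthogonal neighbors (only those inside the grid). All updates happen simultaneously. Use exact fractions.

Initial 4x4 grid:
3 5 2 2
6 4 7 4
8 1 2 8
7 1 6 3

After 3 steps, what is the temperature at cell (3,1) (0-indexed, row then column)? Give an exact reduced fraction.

Answer: 31241/7200

Derivation:
Step 1: cell (3,1) = 15/4
Step 2: cell (3,1) = 917/240
Step 3: cell (3,1) = 31241/7200
Full grid after step 3:
  9841/2160 14603/3600 14531/3600 1031/270
  33061/7200 26551/6000 1489/375 15701/3600
  34301/7200 2507/600 26359/6000 15389/3600
  4861/1080 31241/7200 29233/7200 9793/2160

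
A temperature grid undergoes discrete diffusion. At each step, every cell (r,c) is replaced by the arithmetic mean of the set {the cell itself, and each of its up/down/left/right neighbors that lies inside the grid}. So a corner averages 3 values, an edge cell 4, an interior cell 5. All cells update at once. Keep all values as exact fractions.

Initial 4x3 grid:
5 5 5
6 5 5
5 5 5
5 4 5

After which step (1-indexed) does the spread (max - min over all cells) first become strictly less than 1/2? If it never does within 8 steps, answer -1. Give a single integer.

Step 1: max=16/3, min=14/3, spread=2/3
Step 2: max=631/120, min=1133/240, spread=43/80
Step 3: max=5611/1080, min=10363/2160, spread=859/2160
  -> spread < 1/2 first at step 3
Step 4: max=33293/6480, min=125989/25920, spread=7183/25920
Step 5: max=995531/194400, min=7585871/1555200, spread=378377/1555200
Step 6: max=3712771/729000, min=457860133/93312000, spread=3474911/18662400
Step 7: max=1776831817/349920000, min=27557298767/5598720000, spread=174402061/1119744000
Step 8: max=53139236509/10497600000, min=1658778976813/335923200000, spread=1667063659/13436928000

Answer: 3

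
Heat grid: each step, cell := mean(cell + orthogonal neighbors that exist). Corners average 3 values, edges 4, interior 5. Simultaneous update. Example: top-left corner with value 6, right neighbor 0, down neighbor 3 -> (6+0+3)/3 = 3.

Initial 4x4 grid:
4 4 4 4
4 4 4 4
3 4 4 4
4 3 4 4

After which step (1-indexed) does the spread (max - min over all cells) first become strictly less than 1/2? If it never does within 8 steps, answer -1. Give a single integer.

Answer: 2

Derivation:
Step 1: max=4, min=10/3, spread=2/3
Step 2: max=4, min=433/120, spread=47/120
  -> spread < 1/2 first at step 2
Step 3: max=4, min=1949/540, spread=211/540
Step 4: max=4, min=59759/16200, spread=5041/16200
Step 5: max=17921/4500, min=1805357/486000, spread=130111/486000
Step 6: max=1072841/270000, min=54677633/14580000, spread=3255781/14580000
Step 7: max=1068893/270000, min=1649246309/437400000, spread=82360351/437400000
Step 8: max=191893559/48600000, min=49736683109/13122000000, spread=2074577821/13122000000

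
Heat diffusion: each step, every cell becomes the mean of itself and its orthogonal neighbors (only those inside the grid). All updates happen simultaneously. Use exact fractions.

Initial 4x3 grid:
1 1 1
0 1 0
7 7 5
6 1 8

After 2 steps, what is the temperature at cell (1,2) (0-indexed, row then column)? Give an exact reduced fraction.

Step 1: cell (1,2) = 7/4
Step 2: cell (1,2) = 553/240
Full grid after step 2:
  47/36 31/30 41/36
  583/240 11/5 553/240
  967/240 43/10 937/240
  91/18 571/120 91/18

Answer: 553/240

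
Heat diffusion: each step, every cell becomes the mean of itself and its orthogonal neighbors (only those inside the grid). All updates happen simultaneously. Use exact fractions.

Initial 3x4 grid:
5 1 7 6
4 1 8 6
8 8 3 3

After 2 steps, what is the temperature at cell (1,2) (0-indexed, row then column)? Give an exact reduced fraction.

Step 1: cell (1,2) = 5
Step 2: cell (1,2) = 523/100
Full grid after step 2:
  34/9 251/60 61/12 211/36
  189/40 112/25 523/100 253/48
  97/18 647/120 39/8 61/12

Answer: 523/100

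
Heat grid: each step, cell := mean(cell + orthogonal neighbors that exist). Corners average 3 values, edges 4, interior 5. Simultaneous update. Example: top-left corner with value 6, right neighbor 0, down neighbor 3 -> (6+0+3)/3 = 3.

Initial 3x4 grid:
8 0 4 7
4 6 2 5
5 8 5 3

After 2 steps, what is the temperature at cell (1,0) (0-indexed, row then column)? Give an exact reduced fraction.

Step 1: cell (1,0) = 23/4
Step 2: cell (1,0) = 233/48
Full grid after step 2:
  19/4 63/16 1049/240 77/18
  233/48 493/100 102/25 1099/240
  209/36 121/24 577/120 157/36

Answer: 233/48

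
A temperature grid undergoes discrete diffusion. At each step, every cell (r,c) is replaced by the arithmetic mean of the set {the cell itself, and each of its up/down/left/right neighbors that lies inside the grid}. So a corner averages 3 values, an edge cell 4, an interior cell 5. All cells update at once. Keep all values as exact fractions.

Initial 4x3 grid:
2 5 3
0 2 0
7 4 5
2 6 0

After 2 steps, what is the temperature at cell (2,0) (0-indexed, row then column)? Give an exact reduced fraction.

Answer: 79/20

Derivation:
Step 1: cell (2,0) = 13/4
Step 2: cell (2,0) = 79/20
Full grid after step 2:
  97/36 51/20 49/18
  79/30 61/20 577/240
  79/20 31/10 793/240
  15/4 247/60 107/36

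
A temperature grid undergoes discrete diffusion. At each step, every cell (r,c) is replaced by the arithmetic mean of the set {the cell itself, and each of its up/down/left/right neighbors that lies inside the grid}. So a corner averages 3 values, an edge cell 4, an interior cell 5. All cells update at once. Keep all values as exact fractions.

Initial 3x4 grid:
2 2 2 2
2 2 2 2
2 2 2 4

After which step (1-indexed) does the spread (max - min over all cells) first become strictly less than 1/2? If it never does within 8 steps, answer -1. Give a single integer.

Answer: 3

Derivation:
Step 1: max=8/3, min=2, spread=2/3
Step 2: max=23/9, min=2, spread=5/9
Step 3: max=257/108, min=2, spread=41/108
  -> spread < 1/2 first at step 3
Step 4: max=30137/12960, min=2, spread=4217/12960
Step 5: max=1764349/777600, min=7279/3600, spread=38417/155520
Step 6: max=104512211/46656000, min=146597/72000, spread=1903471/9331200
Step 7: max=6199709089/2799360000, min=4435759/2160000, spread=18038617/111974400
Step 8: max=369191382851/167961600000, min=401726759/194400000, spread=883978523/6718464000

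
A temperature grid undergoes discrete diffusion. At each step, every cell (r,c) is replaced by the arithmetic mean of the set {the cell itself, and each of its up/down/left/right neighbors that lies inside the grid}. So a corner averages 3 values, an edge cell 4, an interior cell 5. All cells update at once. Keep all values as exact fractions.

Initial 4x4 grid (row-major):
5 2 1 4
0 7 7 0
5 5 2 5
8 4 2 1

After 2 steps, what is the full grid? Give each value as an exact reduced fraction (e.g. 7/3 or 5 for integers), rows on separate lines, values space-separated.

Answer: 31/9 827/240 739/240 55/18
917/240 101/25 193/50 83/30
1141/240 89/20 329/100 193/60
179/36 259/60 52/15 83/36

Derivation:
After step 1:
  7/3 15/4 7/2 5/3
  17/4 21/5 17/5 4
  9/2 23/5 21/5 2
  17/3 19/4 9/4 8/3
After step 2:
  31/9 827/240 739/240 55/18
  917/240 101/25 193/50 83/30
  1141/240 89/20 329/100 193/60
  179/36 259/60 52/15 83/36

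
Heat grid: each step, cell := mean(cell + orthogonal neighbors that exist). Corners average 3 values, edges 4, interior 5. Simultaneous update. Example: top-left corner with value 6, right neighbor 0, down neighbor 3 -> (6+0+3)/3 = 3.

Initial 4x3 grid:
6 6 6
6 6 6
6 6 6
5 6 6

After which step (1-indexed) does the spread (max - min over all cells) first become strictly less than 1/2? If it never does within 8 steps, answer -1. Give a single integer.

Answer: 1

Derivation:
Step 1: max=6, min=17/3, spread=1/3
  -> spread < 1/2 first at step 1
Step 2: max=6, min=103/18, spread=5/18
Step 3: max=6, min=1255/216, spread=41/216
Step 4: max=6, min=151303/25920, spread=4217/25920
Step 5: max=43121/7200, min=9122051/1555200, spread=38417/311040
Step 6: max=861403/144000, min=548671789/93312000, spread=1903471/18662400
Step 7: max=25804241/4320000, min=32991330911/5598720000, spread=18038617/223948800
Step 8: max=2319873241/388800000, min=1982271017149/335923200000, spread=883978523/13436928000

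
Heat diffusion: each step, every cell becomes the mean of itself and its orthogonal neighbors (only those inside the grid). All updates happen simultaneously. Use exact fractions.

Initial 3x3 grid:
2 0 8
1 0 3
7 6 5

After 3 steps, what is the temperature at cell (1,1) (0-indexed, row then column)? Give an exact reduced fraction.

Answer: 619/200

Derivation:
Step 1: cell (1,1) = 2
Step 2: cell (1,1) = 31/10
Step 3: cell (1,1) = 619/200
Full grid after step 3:
  41/18 3881/1440 667/216
  4151/1440 619/200 2603/720
  187/54 5521/1440 859/216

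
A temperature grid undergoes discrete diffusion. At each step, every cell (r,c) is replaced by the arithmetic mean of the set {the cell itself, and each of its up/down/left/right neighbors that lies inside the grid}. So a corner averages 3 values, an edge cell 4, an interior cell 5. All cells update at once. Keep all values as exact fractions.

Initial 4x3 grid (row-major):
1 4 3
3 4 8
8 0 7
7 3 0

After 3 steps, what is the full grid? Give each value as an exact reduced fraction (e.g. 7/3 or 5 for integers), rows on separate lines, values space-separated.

Answer: 3809/1080 13931/3600 3031/720
7123/1800 23761/6000 10439/2400
1659/400 25151/6000 28337/7200
787/180 27677/7200 8279/2160

Derivation:
After step 1:
  8/3 3 5
  4 19/5 11/2
  9/2 22/5 15/4
  6 5/2 10/3
After step 2:
  29/9 217/60 9/2
  449/120 207/50 361/80
  189/40 379/100 1019/240
  13/3 487/120 115/36
After step 3:
  3809/1080 13931/3600 3031/720
  7123/1800 23761/6000 10439/2400
  1659/400 25151/6000 28337/7200
  787/180 27677/7200 8279/2160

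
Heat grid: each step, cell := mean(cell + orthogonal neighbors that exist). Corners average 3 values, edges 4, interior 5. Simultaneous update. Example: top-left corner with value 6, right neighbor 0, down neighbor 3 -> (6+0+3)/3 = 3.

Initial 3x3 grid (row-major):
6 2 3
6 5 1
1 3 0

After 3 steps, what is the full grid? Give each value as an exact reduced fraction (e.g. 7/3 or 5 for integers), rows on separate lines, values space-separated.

After step 1:
  14/3 4 2
  9/2 17/5 9/4
  10/3 9/4 4/3
After step 2:
  79/18 211/60 11/4
  159/40 82/25 539/240
  121/36 619/240 35/18
After step 3:
  4277/1080 6271/1800 227/80
  3001/800 4679/1500 36793/14400
  7139/2160 40193/14400 2437/1080

Answer: 4277/1080 6271/1800 227/80
3001/800 4679/1500 36793/14400
7139/2160 40193/14400 2437/1080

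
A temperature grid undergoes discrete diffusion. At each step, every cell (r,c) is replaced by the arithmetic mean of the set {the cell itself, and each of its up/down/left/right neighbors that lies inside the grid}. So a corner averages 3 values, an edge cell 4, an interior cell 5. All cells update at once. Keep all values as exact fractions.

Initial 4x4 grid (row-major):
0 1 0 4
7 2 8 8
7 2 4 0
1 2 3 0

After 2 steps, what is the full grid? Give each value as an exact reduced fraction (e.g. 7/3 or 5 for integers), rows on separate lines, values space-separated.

Answer: 89/36 8/3 31/10 49/12
179/48 331/100 401/100 41/10
899/240 341/100 329/100 31/10
115/36 659/240 173/80 25/12

Derivation:
After step 1:
  8/3 3/4 13/4 4
  4 4 22/5 5
  17/4 17/5 17/5 3
  10/3 2 9/4 1
After step 2:
  89/36 8/3 31/10 49/12
  179/48 331/100 401/100 41/10
  899/240 341/100 329/100 31/10
  115/36 659/240 173/80 25/12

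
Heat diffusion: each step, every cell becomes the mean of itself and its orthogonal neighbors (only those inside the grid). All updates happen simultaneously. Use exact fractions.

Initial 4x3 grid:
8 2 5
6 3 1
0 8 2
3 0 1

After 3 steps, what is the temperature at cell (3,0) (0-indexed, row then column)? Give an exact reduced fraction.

Answer: 307/120

Derivation:
Step 1: cell (3,0) = 1
Step 2: cell (3,0) = 11/4
Step 3: cell (3,0) = 307/120
Full grid after step 3:
  239/54 3149/800 1517/432
  7109/1800 7471/2000 22261/7200
  4081/1200 5701/2000 2229/800
  307/120 1553/600 1577/720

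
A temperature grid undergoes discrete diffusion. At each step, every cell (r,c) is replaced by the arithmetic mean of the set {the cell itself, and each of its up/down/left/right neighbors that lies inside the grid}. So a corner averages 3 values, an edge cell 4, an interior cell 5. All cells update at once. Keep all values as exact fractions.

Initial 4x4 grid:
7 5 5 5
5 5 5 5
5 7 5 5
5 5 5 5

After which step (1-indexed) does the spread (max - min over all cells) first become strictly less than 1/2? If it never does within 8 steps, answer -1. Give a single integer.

Step 1: max=17/3, min=5, spread=2/3
Step 2: max=50/9, min=5, spread=5/9
Step 3: max=5927/1080, min=121/24, spread=241/540
  -> spread < 1/2 first at step 3
Step 4: max=175949/32400, min=30499/6000, spread=3517/10125
Step 5: max=5251079/972000, min=184291/36000, spread=137611/486000
Step 6: max=31324573/5832000, min=370021/72000, spread=169109/729000
Step 7: max=4681620827/874800000, min=835709843/162000000, spread=421969187/2187000000
Step 8: max=139957168889/26244000000, min=25145627243/4860000000, spread=5213477221/32805000000

Answer: 3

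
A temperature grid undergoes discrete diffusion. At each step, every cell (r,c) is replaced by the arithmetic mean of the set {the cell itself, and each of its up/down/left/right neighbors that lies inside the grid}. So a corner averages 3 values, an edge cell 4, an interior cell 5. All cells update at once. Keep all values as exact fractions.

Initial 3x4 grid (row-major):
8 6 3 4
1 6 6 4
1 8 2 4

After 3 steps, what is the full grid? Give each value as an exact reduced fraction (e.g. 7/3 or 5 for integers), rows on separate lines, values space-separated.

After step 1:
  5 23/4 19/4 11/3
  4 27/5 21/5 9/2
  10/3 17/4 5 10/3
After step 2:
  59/12 209/40 551/120 155/36
  133/30 118/25 477/100 157/40
  139/36 1079/240 1007/240 77/18
After step 3:
  583/120 1459/300 17003/3600 577/135
  8069/1800 28373/6000 8881/2000 10367/2400
  9209/2160 31091/7200 31931/7200 8927/2160

Answer: 583/120 1459/300 17003/3600 577/135
8069/1800 28373/6000 8881/2000 10367/2400
9209/2160 31091/7200 31931/7200 8927/2160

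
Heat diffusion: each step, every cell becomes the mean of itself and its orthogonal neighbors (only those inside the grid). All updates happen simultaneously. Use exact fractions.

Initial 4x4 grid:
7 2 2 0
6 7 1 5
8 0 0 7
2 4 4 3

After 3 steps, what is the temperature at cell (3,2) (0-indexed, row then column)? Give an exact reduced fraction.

Answer: 24067/7200

Derivation:
Step 1: cell (3,2) = 11/4
Step 2: cell (3,2) = 739/240
Step 3: cell (3,2) = 24067/7200
Full grid after step 3:
  1103/240 1927/480 20081/7200 1171/432
  73/15 1471/400 19097/6000 2587/900
  932/225 22699/6000 18643/6000 3029/900
  8653/2160 24139/7200 24067/7200 7429/2160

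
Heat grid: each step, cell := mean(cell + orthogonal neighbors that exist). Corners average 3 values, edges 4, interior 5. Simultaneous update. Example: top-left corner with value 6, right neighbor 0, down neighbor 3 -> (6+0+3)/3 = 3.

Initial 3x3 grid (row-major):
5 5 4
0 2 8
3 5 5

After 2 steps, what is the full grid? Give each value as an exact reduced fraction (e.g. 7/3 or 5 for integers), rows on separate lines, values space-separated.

Answer: 59/18 17/4 173/36
25/8 19/5 245/48
107/36 197/48 29/6

Derivation:
After step 1:
  10/3 4 17/3
  5/2 4 19/4
  8/3 15/4 6
After step 2:
  59/18 17/4 173/36
  25/8 19/5 245/48
  107/36 197/48 29/6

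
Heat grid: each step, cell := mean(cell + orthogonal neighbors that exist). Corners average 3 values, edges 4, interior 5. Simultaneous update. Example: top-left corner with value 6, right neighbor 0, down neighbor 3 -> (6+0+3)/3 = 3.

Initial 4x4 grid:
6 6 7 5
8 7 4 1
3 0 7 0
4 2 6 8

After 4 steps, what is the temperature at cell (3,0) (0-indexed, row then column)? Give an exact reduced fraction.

Answer: 14009/3600

Derivation:
Step 1: cell (3,0) = 3
Step 2: cell (3,0) = 13/4
Step 3: cell (3,0) = 451/120
Step 4: cell (3,0) = 14009/3600
Full grid after step 4:
  73133/12960 290287/54000 53647/10800 145303/32400
  1093543/216000 899131/180000 81557/18000 94127/21600
  314917/72000 127429/30000 778597/180000 446471/108000
  14009/3600 291277/72000 886087/216000 275839/64800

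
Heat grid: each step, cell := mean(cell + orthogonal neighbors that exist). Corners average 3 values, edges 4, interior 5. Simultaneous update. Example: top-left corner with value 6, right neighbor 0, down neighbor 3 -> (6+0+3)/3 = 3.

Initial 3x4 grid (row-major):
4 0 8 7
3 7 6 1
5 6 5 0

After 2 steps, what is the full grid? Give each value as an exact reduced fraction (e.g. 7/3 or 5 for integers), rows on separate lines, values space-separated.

Answer: 71/18 251/60 311/60 169/36
323/80 501/100 114/25 487/120
91/18 143/30 87/20 13/4

Derivation:
After step 1:
  7/3 19/4 21/4 16/3
  19/4 22/5 27/5 7/2
  14/3 23/4 17/4 2
After step 2:
  71/18 251/60 311/60 169/36
  323/80 501/100 114/25 487/120
  91/18 143/30 87/20 13/4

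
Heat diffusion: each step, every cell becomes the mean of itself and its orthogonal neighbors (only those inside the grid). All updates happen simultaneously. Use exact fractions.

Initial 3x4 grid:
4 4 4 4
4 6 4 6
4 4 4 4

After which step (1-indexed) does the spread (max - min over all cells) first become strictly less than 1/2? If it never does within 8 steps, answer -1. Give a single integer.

Step 1: max=24/5, min=4, spread=4/5
Step 2: max=559/120, min=169/40, spread=13/30
  -> spread < 1/2 first at step 2
Step 3: max=2437/540, min=767/180, spread=34/135
Step 4: max=1941223/432000, min=618881/144000, spread=4229/21600
Step 5: max=17336693/3888000, min=5602771/1296000, spread=26419/194400
Step 6: max=6918552223/1555200000, min=2247160841/518400000, spread=1770697/15552000
Step 7: max=62061500393/13996800000, min=20289061231/4665600000, spread=11943167/139968000
Step 8: max=24792453278263/5598720000000, min=8126493695921/1866240000000, spread=825944381/11197440000

Answer: 2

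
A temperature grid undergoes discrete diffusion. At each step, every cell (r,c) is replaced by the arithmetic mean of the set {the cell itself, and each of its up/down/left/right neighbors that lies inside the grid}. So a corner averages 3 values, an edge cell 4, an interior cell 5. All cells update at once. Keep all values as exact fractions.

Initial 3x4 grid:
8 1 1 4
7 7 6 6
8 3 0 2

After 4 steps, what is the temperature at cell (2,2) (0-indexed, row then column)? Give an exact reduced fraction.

Step 1: cell (2,2) = 11/4
Step 2: cell (2,2) = 167/48
Step 3: cell (2,2) = 27193/7200
Step 4: cell (2,2) = 862501/216000
Full grid after step 4:
  84587/16200 1006031/216000 878251/216000 121589/32400
  2285317/432000 855473/180000 719273/180000 1598557/432000
  28579/5400 112309/24000 862501/216000 117839/32400

Answer: 862501/216000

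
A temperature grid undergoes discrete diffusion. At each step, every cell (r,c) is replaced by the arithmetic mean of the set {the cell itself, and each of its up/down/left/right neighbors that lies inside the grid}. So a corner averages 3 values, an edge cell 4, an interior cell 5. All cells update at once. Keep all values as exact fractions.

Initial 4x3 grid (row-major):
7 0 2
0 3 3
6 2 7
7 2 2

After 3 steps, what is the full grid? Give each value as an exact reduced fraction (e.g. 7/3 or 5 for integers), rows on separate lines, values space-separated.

After step 1:
  7/3 3 5/3
  4 8/5 15/4
  15/4 4 7/2
  5 13/4 11/3
After step 2:
  28/9 43/20 101/36
  701/240 327/100 631/240
  67/16 161/50 179/48
  4 191/48 125/36
After step 3:
  5891/2160 3401/1200 5461/2160
  24281/7200 1419/500 22381/7200
  8597/2400 22063/6000 23491/7200
  73/18 52817/14400 805/216

Answer: 5891/2160 3401/1200 5461/2160
24281/7200 1419/500 22381/7200
8597/2400 22063/6000 23491/7200
73/18 52817/14400 805/216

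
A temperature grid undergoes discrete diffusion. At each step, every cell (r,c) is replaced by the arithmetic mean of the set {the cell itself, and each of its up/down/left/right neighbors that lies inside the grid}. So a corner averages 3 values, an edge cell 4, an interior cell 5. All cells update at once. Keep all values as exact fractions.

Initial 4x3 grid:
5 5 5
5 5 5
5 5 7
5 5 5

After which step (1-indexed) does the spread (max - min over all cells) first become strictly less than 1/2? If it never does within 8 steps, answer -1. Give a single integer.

Step 1: max=17/3, min=5, spread=2/3
Step 2: max=331/60, min=5, spread=31/60
Step 3: max=2911/540, min=5, spread=211/540
  -> spread < 1/2 first at step 3
Step 4: max=286897/54000, min=4547/900, spread=14077/54000
Step 5: max=2570407/486000, min=273683/54000, spread=5363/24300
Step 6: max=76640809/14580000, min=152869/30000, spread=93859/583200
Step 7: max=4584274481/874800000, min=248336467/48600000, spread=4568723/34992000
Step 8: max=274220435629/52488000000, min=7471618889/1458000000, spread=8387449/83980800

Answer: 3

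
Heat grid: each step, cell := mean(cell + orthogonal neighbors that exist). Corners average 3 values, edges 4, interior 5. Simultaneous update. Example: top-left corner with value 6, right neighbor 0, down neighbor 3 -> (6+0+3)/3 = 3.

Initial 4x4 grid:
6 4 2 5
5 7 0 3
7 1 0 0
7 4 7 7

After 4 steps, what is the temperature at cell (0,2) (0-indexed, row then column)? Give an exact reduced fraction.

Step 1: cell (0,2) = 11/4
Step 2: cell (0,2) = 397/120
Step 3: cell (0,2) = 11167/3600
Step 4: cell (0,2) = 356809/108000
Full grid after step 4:
  99587/21600 142703/36000 356809/108000 23083/8100
  328691/72000 241909/60000 141611/45000 311779/108000
  37891/8000 24373/6000 124343/36000 66091/21600
  17131/3600 315499/72000 160853/43200 224293/64800

Answer: 356809/108000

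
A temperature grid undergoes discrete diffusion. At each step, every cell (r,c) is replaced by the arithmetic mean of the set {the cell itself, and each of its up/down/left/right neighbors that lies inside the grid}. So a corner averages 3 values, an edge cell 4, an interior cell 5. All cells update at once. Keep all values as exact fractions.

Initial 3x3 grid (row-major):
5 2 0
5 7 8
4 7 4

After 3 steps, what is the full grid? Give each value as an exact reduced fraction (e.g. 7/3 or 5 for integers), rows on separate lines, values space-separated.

Answer: 3241/720 31013/7200 9413/2160
70801/14400 2501/500 69851/14400
11663/2160 38863/7200 11753/2160

Derivation:
After step 1:
  4 7/2 10/3
  21/4 29/5 19/4
  16/3 11/2 19/3
After step 2:
  17/4 499/120 139/36
  1223/240 124/25 1213/240
  193/36 689/120 199/36
After step 3:
  3241/720 31013/7200 9413/2160
  70801/14400 2501/500 69851/14400
  11663/2160 38863/7200 11753/2160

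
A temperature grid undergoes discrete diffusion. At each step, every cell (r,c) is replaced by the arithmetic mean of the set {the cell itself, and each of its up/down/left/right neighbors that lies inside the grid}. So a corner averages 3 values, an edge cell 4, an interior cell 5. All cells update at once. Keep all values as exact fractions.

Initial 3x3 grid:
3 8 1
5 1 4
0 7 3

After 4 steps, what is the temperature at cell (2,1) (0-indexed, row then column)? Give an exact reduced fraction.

Step 1: cell (2,1) = 11/4
Step 2: cell (2,1) = 197/48
Step 3: cell (2,1) = 9667/2880
Step 4: cell (2,1) = 642869/172800
Full grid after step 4:
  48211/12960 674519/172800 47401/12960
  659719/172800 128389/36000 217873/57600
  2537/720 642869/172800 5707/1620

Answer: 642869/172800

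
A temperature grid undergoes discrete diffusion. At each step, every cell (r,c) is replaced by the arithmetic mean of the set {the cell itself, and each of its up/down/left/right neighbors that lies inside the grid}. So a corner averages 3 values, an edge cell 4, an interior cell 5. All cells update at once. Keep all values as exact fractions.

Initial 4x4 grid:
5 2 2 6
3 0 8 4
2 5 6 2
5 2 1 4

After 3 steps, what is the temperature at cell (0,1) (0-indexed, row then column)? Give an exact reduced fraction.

Answer: 23171/7200

Derivation:
Step 1: cell (0,1) = 9/4
Step 2: cell (0,1) = 821/240
Step 3: cell (0,1) = 23171/7200
Full grid after step 3:
  847/270 23171/7200 1909/480 199/48
  21821/7200 2653/750 1523/400 1019/240
  319/96 1327/400 11323/3000 13597/3600
  457/144 401/120 6011/1800 3757/1080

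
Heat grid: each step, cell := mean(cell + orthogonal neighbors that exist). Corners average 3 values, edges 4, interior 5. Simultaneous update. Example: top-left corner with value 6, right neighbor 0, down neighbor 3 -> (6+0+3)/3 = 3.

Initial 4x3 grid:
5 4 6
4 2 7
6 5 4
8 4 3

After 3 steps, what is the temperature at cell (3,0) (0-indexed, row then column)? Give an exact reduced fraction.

Answer: 307/60

Derivation:
Step 1: cell (3,0) = 6
Step 2: cell (3,0) = 67/12
Step 3: cell (3,0) = 307/60
Full grid after step 3:
  9809/2160 21839/4800 10399/2160
  16543/3600 9371/2000 16643/3600
  6041/1200 13979/3000 16673/3600
  307/60 17633/3600 4871/1080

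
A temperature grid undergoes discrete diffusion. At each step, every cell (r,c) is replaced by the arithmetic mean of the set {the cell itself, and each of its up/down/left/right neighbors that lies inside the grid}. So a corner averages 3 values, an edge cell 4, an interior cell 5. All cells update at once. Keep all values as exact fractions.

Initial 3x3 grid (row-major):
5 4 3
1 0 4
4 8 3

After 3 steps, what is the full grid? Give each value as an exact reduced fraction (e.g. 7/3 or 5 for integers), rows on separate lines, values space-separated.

After step 1:
  10/3 3 11/3
  5/2 17/5 5/2
  13/3 15/4 5
After step 2:
  53/18 67/20 55/18
  407/120 303/100 437/120
  127/36 989/240 15/4
After step 3:
  3487/1080 619/200 3617/1080
  23209/7200 21041/6000 24259/7200
  7949/2160 51943/14400 307/80

Answer: 3487/1080 619/200 3617/1080
23209/7200 21041/6000 24259/7200
7949/2160 51943/14400 307/80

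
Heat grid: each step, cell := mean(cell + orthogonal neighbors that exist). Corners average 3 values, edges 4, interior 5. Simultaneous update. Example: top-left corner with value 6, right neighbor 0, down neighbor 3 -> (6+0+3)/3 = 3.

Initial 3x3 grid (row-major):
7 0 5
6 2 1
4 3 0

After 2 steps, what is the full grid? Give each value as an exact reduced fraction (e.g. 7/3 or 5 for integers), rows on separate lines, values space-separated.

Answer: 151/36 367/120 5/2
949/240 149/50 29/15
34/9 619/240 67/36

Derivation:
After step 1:
  13/3 7/2 2
  19/4 12/5 2
  13/3 9/4 4/3
After step 2:
  151/36 367/120 5/2
  949/240 149/50 29/15
  34/9 619/240 67/36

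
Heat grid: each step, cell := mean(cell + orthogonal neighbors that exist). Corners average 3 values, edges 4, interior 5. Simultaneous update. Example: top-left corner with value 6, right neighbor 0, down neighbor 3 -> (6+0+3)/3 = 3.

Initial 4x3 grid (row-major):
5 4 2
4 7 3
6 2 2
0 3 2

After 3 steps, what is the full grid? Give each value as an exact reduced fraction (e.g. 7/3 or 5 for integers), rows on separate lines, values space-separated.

After step 1:
  13/3 9/2 3
  11/2 4 7/2
  3 4 9/4
  3 7/4 7/3
After step 2:
  43/9 95/24 11/3
  101/24 43/10 51/16
  31/8 3 145/48
  31/12 133/48 19/9
After step 3:
  233/54 6013/1440 173/48
  3089/720 4477/1200 567/160
  41/12 509/150 815/288
  443/144 1507/576 569/216

Answer: 233/54 6013/1440 173/48
3089/720 4477/1200 567/160
41/12 509/150 815/288
443/144 1507/576 569/216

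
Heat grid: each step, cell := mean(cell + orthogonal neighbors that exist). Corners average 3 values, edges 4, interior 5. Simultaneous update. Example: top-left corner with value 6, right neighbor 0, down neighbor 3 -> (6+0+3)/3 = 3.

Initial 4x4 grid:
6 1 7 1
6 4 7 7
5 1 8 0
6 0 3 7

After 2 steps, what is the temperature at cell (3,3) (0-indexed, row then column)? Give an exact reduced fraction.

Step 1: cell (3,3) = 10/3
Step 2: cell (3,3) = 40/9
Full grid after step 2:
  169/36 499/120 201/40 17/4
  1073/240 19/4 439/100 417/80
  1021/240 91/25 24/5 983/240
  32/9 107/30 53/15 40/9

Answer: 40/9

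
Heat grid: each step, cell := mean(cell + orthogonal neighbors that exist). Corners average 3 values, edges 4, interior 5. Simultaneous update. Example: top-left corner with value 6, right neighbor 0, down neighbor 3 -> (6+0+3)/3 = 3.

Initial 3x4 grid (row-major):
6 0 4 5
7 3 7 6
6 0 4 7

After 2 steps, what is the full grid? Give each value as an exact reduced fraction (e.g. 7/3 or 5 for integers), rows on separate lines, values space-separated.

Answer: 157/36 899/240 341/80 61/12
527/120 101/25 459/100 1303/240
157/36 929/240 1093/240 197/36

Derivation:
After step 1:
  13/3 13/4 4 5
  11/2 17/5 24/5 25/4
  13/3 13/4 9/2 17/3
After step 2:
  157/36 899/240 341/80 61/12
  527/120 101/25 459/100 1303/240
  157/36 929/240 1093/240 197/36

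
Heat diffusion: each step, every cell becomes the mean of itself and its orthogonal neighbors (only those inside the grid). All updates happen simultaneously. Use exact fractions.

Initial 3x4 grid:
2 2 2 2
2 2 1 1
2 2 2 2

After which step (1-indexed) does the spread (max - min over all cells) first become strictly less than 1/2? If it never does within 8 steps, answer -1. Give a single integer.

Answer: 2

Derivation:
Step 1: max=2, min=3/2, spread=1/2
Step 2: max=2, min=193/120, spread=47/120
  -> spread < 1/2 first at step 2
Step 3: max=783/400, min=11819/7200, spread=91/288
Step 4: max=4627/2400, min=724801/432000, spread=108059/432000
Step 5: max=917341/480000, min=43976339/25920000, spread=222403/1036800
Step 6: max=163439357/86400000, min=2669674201/1555200000, spread=10889369/62208000
Step 7: max=9735808463/5184000000, min=161479544459/93312000000, spread=110120063/746496000
Step 8: max=193394672839/103680000000, min=9760480483681/5598720000000, spread=5462654797/44789760000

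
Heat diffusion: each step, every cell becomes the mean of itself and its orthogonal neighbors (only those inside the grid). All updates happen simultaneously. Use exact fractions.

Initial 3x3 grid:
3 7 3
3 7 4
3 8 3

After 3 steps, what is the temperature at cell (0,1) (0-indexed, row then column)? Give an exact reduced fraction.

Answer: 1417/300

Derivation:
Step 1: cell (0,1) = 5
Step 2: cell (0,1) = 99/20
Step 3: cell (0,1) = 1417/300
Full grid after step 3:
  2537/540 1417/300 10453/2160
  5593/1200 14771/3000 69341/14400
  10453/2160 70241/14400 1793/360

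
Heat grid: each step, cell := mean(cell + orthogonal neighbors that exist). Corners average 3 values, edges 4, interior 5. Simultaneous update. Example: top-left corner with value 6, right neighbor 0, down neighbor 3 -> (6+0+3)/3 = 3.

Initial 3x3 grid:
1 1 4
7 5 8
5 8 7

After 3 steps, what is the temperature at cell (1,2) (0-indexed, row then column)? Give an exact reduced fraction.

Answer: 2201/400

Derivation:
Step 1: cell (1,2) = 6
Step 2: cell (1,2) = 119/20
Step 3: cell (1,2) = 2201/400
Full grid after step 3:
  2971/720 60511/14400 10283/2160
  34693/7200 15941/3000 2201/400
  12523/2160 86761/14400 13813/2160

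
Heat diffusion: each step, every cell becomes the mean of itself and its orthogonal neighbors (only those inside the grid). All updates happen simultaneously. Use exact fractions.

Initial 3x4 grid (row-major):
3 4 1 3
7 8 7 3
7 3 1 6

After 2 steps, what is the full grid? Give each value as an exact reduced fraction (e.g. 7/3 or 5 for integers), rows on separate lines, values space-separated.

After step 1:
  14/3 4 15/4 7/3
  25/4 29/5 4 19/4
  17/3 19/4 17/4 10/3
After step 2:
  179/36 1093/240 169/48 65/18
  1343/240 124/25 451/100 173/48
  50/9 307/60 49/12 37/9

Answer: 179/36 1093/240 169/48 65/18
1343/240 124/25 451/100 173/48
50/9 307/60 49/12 37/9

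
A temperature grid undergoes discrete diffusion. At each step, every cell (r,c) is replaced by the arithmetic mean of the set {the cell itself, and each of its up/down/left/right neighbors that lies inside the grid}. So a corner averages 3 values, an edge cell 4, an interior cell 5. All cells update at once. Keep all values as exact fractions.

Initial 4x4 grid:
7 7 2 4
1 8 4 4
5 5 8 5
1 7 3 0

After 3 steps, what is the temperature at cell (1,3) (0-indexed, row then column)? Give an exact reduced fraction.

Answer: 7643/1800

Derivation:
Step 1: cell (1,3) = 17/4
Step 2: cell (1,3) = 511/120
Step 3: cell (1,3) = 7643/1800
Full grid after step 3:
  361/72 4157/800 33197/7200 9287/2160
  4077/800 4939/1000 29297/6000 7643/1800
  32141/7200 30113/6000 1699/375 7747/1800
  9671/2160 7829/1800 8017/1800 107/27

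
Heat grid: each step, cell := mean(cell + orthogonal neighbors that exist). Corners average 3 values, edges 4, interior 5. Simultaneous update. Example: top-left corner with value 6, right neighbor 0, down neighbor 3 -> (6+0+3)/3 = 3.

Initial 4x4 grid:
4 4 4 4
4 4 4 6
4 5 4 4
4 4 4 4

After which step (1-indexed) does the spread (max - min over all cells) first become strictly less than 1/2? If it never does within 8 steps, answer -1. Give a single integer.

Answer: 3

Derivation:
Step 1: max=14/3, min=4, spread=2/3
Step 2: max=271/60, min=4, spread=31/60
Step 3: max=2371/540, min=973/240, spread=727/2160
  -> spread < 1/2 first at step 3
Step 4: max=468737/108000, min=29447/7200, spread=3379/13500
Step 5: max=1047653/243000, min=98797/24000, spread=378667/1944000
Step 6: max=31254491/7290000, min=26806387/6480000, spread=1755689/11664000
Step 7: max=1868457601/437400000, min=2689702337/648000000, spread=2116340941/17496000000
Step 8: max=6984862769/1640250000, min=26952746591/6480000000, spread=51983612209/524880000000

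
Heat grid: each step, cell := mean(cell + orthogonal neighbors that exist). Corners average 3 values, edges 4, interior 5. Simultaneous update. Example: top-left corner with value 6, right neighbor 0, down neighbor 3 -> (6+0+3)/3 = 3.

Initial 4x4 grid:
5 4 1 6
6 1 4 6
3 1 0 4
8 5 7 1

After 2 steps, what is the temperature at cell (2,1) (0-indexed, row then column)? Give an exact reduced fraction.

Answer: 363/100

Derivation:
Step 1: cell (2,1) = 2
Step 2: cell (2,1) = 363/100
Full grid after step 2:
  23/6 147/40 397/120 157/36
  329/80 141/50 351/100 869/240
  187/48 363/100 68/25 299/80
  181/36 95/24 157/40 10/3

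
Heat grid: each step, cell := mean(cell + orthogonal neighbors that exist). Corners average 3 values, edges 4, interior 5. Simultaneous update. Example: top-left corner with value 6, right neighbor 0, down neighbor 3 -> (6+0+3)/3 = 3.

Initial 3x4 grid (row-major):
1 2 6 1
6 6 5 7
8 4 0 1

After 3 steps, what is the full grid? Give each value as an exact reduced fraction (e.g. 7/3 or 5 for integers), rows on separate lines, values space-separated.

Answer: 497/120 9883/2400 28009/7200 8623/2160
7417/1600 4237/1000 24077/6000 26039/7200
383/80 2677/600 13217/3600 3749/1080

Derivation:
After step 1:
  3 15/4 7/2 14/3
  21/4 23/5 24/5 7/2
  6 9/2 5/2 8/3
After step 2:
  4 297/80 1003/240 35/9
  377/80 229/50 189/50 469/120
  21/4 22/5 217/60 26/9
After step 3:
  497/120 9883/2400 28009/7200 8623/2160
  7417/1600 4237/1000 24077/6000 26039/7200
  383/80 2677/600 13217/3600 3749/1080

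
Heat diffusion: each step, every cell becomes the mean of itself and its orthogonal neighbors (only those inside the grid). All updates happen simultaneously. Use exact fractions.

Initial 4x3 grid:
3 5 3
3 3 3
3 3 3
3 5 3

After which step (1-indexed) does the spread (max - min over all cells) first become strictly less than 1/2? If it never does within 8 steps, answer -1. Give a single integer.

Answer: 2

Derivation:
Step 1: max=11/3, min=3, spread=2/3
Step 2: max=427/120, min=163/50, spread=179/600
  -> spread < 1/2 first at step 2
Step 3: max=3677/1080, min=1483/450, spread=589/5400
Step 4: max=1461307/432000, min=598853/180000, spread=120299/2160000
Step 5: max=87106913/25920000, min=5407723/1620000, spread=116669/5184000
Step 6: max=5217222067/1555200000, min=2166270893/648000000, spread=90859619/7776000000
Step 7: max=312669719753/93312000000, min=130078028887/38880000000, spread=2412252121/466560000000
Step 8: max=18751785835627/5598720000000, min=7807249510133/2332800000000, spread=71935056539/27993600000000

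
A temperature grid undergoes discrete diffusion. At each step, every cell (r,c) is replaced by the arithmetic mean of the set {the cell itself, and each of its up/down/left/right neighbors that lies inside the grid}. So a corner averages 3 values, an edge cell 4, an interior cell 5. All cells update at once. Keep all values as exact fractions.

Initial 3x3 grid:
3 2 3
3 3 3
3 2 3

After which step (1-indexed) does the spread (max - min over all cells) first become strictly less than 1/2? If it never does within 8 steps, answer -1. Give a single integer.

Answer: 1

Derivation:
Step 1: max=3, min=13/5, spread=2/5
  -> spread < 1/2 first at step 1
Step 2: max=141/50, min=641/240, spread=179/1200
Step 3: max=628/225, min=8177/3000, spread=589/9000
Step 4: max=498919/180000, min=2370449/864000, spread=121811/4320000
Step 5: max=2238577/810000, min=29708393/10800000, spread=417901/32400000
Step 6: max=1788936871/648000000, min=8568630641/3110400000, spread=91331699/15552000000
Step 7: max=8044744993/2916000000, min=107157345737/38880000000, spread=317762509/116640000000
Step 8: max=6434467991239/2332800000000, min=30871313113169/11197440000000, spread=70666223891/55987200000000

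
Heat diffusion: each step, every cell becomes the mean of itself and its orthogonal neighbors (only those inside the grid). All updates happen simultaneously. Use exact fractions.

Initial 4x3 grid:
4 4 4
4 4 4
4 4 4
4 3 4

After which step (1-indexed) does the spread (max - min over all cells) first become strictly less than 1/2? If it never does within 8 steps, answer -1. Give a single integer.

Step 1: max=4, min=11/3, spread=1/3
  -> spread < 1/2 first at step 1
Step 2: max=4, min=893/240, spread=67/240
Step 3: max=4, min=8203/2160, spread=437/2160
Step 4: max=3991/1000, min=3298469/864000, spread=29951/172800
Step 5: max=13421/3375, min=29888179/7776000, spread=206761/1555200
Step 6: max=21434329/5400000, min=11985404429/3110400000, spread=14430763/124416000
Step 7: max=1710347273/432000000, min=721388258311/186624000000, spread=139854109/1492992000
Step 8: max=153668771023/38880000000, min=43367288109749/11197440000000, spread=7114543559/89579520000

Answer: 1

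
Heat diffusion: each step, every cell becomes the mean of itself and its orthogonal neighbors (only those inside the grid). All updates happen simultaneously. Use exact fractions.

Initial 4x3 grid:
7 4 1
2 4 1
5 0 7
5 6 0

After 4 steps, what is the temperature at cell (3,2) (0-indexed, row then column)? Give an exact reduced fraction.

Answer: 430447/129600

Derivation:
Step 1: cell (3,2) = 13/3
Step 2: cell (3,2) = 109/36
Step 3: cell (3,2) = 1931/540
Step 4: cell (3,2) = 430447/129600
Full grid after step 4:
  60059/16200 88759/27000 7643/2400
  12053/3375 628331/180000 24121/8000
  206753/54000 1209737/360000 722387/216000
  480097/129600 3197593/864000 430447/129600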